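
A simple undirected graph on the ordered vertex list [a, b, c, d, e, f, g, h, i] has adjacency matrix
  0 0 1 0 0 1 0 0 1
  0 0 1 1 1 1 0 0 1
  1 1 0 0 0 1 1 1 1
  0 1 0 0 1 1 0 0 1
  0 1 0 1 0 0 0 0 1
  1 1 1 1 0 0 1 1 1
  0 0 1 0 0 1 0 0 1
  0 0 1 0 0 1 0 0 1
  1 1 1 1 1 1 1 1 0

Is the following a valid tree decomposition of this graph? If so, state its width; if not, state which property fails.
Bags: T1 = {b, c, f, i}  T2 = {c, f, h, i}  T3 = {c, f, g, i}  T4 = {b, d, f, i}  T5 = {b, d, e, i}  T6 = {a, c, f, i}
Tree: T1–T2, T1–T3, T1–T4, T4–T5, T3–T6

Vertex coverage: the bags together contain {a, b, c, d, e, f, g, h, i}, the full vertex set. Edge coverage: each edge of G has both endpoints in at least one bag. Running intersection: for every vertex, the bags containing it form a connected subtree. All three properties hold, so this is a valid tree decomposition of width max|bag| − 1 = 3, and hence tw(G) ≤ 3.

Yes; width 3.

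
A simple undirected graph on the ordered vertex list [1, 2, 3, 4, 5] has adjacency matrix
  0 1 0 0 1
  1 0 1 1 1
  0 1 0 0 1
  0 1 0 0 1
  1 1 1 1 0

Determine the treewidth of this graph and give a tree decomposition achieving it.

Treewidth 2.
Bags: B1 = {2, 3, 5}  B2 = {2, 4, 5}  B3 = {1, 2, 5}
Tree: B1–B2, B2–B3

The largest bag has 3 vertices, giving width 2; this decomposition certifies tw(G) ≤ 2. For the lower bound, the 3 vertices {1, 2, 5} are pairwise adjacent, and any tree decomposition puts a clique entirely inside one bag — forcing width ≥ 2. Hence tw(G) = 2 exactly.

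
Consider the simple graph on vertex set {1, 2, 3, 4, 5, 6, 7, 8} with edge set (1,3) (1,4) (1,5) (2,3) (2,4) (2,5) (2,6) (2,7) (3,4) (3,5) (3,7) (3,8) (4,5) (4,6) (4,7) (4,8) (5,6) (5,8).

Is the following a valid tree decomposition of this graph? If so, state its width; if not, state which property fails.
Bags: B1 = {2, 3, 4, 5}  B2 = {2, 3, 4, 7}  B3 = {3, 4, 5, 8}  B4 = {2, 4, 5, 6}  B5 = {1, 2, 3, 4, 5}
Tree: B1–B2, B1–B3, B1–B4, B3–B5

No — bags containing vertex 2 are not connected in the tree.

A tree decomposition must satisfy three properties: every vertex lies in some bag; for every edge, both endpoints lie together in some bag; and for every vertex, the bags containing it form a connected subtree. Here bags containing vertex 2 are not connected in the tree, so the decomposition is invalid.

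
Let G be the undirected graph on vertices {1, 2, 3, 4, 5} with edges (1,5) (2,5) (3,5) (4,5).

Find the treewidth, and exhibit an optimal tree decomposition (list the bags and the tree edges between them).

Treewidth 1.
One such decomposition:
Bags: B1 = {2, 5}  B2 = {4, 5}  B3 = {1, 5}  B4 = {3, 5}
Tree: B1–B2, B1–B3, B2–B4

Every bag has size at most 2, so the width is 2 − 1 = 1 and tw(G) ≤ 1. G has an edge, so its treewidth is at least 1. The upper and lower bounds meet at 1, so that is the treewidth.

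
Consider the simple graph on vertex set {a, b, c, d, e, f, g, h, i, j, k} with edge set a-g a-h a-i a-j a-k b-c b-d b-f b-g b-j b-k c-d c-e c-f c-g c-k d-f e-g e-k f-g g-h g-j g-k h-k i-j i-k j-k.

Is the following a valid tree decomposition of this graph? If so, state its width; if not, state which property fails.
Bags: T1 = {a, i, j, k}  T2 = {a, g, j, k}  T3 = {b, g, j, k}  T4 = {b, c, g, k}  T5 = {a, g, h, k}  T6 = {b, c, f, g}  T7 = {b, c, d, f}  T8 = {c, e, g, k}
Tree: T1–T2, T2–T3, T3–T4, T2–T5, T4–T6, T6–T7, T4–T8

Yes; width 3.

Checking the three conditions: (i) the bags cover all of {a, b, c, d, e, f, g, h, i, j, k}; (ii) for each edge, some bag contains both endpoints; (iii) the bags containing any fixed vertex form a subtree. All hold, so the decomposition is valid with width 4 − 1 = 3.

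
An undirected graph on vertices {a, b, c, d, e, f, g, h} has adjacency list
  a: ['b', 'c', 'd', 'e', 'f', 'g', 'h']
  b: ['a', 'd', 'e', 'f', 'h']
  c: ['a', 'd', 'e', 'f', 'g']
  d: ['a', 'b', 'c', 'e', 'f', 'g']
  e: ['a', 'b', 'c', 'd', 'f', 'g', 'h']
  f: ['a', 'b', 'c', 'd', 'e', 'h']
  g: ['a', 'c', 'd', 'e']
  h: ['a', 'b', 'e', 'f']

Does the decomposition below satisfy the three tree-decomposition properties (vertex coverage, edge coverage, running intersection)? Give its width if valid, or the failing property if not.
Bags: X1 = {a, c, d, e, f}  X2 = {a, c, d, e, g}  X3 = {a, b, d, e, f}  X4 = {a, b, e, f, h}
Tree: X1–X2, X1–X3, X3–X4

Yes; width 4.

Checking the three conditions: (i) the bags cover all of {a, b, c, d, e, f, g, h}; (ii) for each edge, some bag contains both endpoints; (iii) the bags containing any fixed vertex form a subtree. All hold, so the decomposition is valid with width 5 − 1 = 4.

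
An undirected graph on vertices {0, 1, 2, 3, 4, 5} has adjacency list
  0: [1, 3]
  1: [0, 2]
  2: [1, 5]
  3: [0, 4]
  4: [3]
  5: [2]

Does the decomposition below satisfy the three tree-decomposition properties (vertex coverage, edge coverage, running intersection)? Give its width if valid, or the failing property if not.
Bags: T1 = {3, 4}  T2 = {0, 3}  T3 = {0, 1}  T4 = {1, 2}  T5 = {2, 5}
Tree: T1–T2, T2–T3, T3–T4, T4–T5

Yes; width 1.

Vertex coverage: the bags together contain {0, 1, 2, 3, 4, 5}, the full vertex set. Edge coverage: each edge of G has both endpoints in at least one bag. Running intersection: for every vertex, the bags containing it form a connected subtree. All three properties hold, so this is a valid tree decomposition of width max|bag| − 1 = 1, and hence tw(G) ≤ 1.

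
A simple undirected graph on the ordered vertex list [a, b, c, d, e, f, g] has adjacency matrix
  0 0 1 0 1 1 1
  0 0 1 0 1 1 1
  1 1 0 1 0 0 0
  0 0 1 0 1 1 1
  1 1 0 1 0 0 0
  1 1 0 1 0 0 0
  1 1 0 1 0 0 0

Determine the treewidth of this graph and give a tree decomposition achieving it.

Every bag has size at most 4, so the width is 4 − 1 = 3 and tw(G) ≤ 3. For the lower bound: the 4 vertex sets {b,f}, {a,c}, {d}, {e} are disjoint, each induces a connected subgraph, and every pair is joined by at least one edge of G. Contracting each set to a single vertex therefore yields K_{4} as a minor, and since treewidth is minor-monotone, tw(G) ≥ tw(K_{4}) = 3. The upper and lower bounds meet at 3, so that is the treewidth.

Treewidth 3.
Bags: B1 = {a, b, d, f}  B2 = {a, b, c, d}  B3 = {a, b, d, e}  B4 = {a, b, d, g}
Tree: B1–B2, B2–B3, B3–B4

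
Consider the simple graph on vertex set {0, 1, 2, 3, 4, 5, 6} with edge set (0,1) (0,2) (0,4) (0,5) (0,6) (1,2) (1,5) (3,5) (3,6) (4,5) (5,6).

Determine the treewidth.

A width-2 tree decomposition is:
Bags: B1 = {0, 5, 6}  B2 = {3, 5, 6}  B3 = {0, 4, 5}  B4 = {0, 1, 5}  B5 = {0, 1, 2}
Tree: B1–B2, B1–B3, B1–B4, B4–B5
Every bag has size at most 3, so the width is 3 − 1 = 2 and tw(G) ≤ 2. On the other hand G contains the 3-clique {0, 1, 2}. A clique must lie in a single bag of any decomposition, so no decomposition can have width below 2. Hence tw(G) = 2 exactly.

2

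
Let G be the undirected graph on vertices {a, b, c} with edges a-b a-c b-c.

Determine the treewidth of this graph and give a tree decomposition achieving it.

With just one bag of size 3, the width is 3 − 1 = 2, so tw(G) ≤ 2. Conversely, {a, b, c} is a clique of size 3, and the vertices of any clique must share a bag in every tree decomposition; so some bag has ≥ 3 vertices and tw(G) ≥ 2. Therefore the treewidth is 2.

Treewidth 2.
One optimal decomposition is:
Bags: B1 = {a, b, c}
Tree: (single bag)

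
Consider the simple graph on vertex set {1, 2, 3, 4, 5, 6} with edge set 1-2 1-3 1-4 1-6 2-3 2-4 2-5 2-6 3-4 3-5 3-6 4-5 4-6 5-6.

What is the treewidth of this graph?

4

A width-4 tree decomposition is:
Bags: B1 = {1, 2, 3, 4, 6}  B2 = {2, 3, 4, 5, 6}
Tree: B1–B2
Each bag holds 5 vertices, so the decomposition has width 4, which upper-bounds the treewidth. For the lower bound, the 5 vertices {1, 2, 3, 4, 6} are pairwise adjacent, and any tree decomposition puts a clique entirely inside one bag — forcing width ≥ 4. Therefore the treewidth is 4.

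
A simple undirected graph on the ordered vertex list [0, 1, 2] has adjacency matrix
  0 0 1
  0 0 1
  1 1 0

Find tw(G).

1

A width-1 tree decomposition is:
Bags: B1 = {1, 2}  B2 = {0, 2}
Tree: B1–B2
Each bag holds 2 vertices, so the decomposition has width 1, which upper-bounds the treewidth. Since G has at least one edge (e.g. 1–2), it is not an edgeless graph, so tw(G) ≥ 1. The upper and lower bounds meet at 1, so that is the treewidth.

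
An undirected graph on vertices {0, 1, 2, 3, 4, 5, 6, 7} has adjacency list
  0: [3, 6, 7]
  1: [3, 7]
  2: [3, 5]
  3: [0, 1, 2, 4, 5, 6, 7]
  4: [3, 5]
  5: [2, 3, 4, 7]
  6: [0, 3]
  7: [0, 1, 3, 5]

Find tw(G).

A width-2 tree decomposition is:
Bags: B1 = {1, 3, 7}  B2 = {0, 3, 7}  B3 = {3, 5, 7}  B4 = {2, 3, 5}  B5 = {3, 4, 5}  B6 = {0, 3, 6}
Tree: B1–B2, B1–B3, B3–B4, B4–B5, B2–B6
Every bag has size at most 3, so the width is 3 − 1 = 2 and tw(G) ≤ 2. On the other hand G contains the 3-clique {0, 3, 6}. A clique must lie in a single bag of any decomposition, so no decomposition can have width below 2. The upper and lower bounds meet at 2, so that is the treewidth.

2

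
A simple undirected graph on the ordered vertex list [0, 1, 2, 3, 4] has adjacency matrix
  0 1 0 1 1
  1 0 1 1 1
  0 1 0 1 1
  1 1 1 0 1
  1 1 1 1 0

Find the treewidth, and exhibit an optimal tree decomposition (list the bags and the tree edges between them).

Treewidth 3.
Bags: B1 = {1, 2, 3, 4}  B2 = {0, 1, 3, 4}
Tree: B1–B2

The largest bag has 4 vertices, giving width 3; this decomposition certifies tw(G) ≤ 3. On the other hand G contains the 4-clique {0, 1, 3, 4}. A clique must lie in a single bag of any decomposition, so no decomposition can have width below 3. Hence tw(G) = 3 exactly.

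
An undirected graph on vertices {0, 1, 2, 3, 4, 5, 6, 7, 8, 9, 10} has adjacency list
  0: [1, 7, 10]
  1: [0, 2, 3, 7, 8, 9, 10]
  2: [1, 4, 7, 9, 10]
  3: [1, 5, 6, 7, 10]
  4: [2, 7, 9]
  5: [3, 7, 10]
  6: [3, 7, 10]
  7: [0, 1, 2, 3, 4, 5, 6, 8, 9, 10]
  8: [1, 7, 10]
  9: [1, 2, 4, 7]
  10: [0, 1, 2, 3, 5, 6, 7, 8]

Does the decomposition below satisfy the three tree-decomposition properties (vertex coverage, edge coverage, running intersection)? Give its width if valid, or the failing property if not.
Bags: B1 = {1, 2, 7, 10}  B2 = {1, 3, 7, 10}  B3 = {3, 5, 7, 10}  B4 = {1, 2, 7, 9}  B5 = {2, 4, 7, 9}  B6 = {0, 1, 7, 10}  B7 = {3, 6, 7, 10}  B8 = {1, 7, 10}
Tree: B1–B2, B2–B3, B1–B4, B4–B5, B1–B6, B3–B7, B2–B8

A tree decomposition must satisfy three properties: every vertex lies in some bag; for every edge, both endpoints lie together in some bag; and for every vertex, the bags containing it form a connected subtree. Here vertex 8 appears in no bag, so the decomposition is invalid.

No — vertex 8 appears in no bag.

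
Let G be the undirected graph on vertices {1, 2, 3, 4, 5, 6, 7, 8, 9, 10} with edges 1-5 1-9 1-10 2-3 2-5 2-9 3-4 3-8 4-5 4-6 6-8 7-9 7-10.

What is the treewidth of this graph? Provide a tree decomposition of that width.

Each bag holds 3 vertices, so the decomposition has width 2, which upper-bounds the treewidth. The edges 6–8–3–4–6 form a cycle, so G is not a tree and its treewidth is at least 2. Combining the bounds, tw(G) = 2.

Treewidth 2.
One optimal decomposition is:
Bags: B1 = {4, 6, 8}  B2 = {3, 4, 8}  B3 = {3, 4, 5}  B4 = {2, 3, 5}  B5 = {1, 2, 5}  B6 = {1, 2, 9}  B7 = {1, 9, 10}  B8 = {7, 9, 10}
Tree: B1–B2, B2–B3, B3–B4, B4–B5, B5–B6, B6–B7, B7–B8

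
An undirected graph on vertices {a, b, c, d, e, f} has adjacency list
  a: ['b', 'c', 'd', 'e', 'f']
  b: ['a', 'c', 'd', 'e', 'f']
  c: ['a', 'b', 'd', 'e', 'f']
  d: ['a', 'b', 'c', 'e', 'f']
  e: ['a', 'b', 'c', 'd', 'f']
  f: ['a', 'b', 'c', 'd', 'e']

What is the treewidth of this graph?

A width-5 tree decomposition is:
Bags: B1 = {a, b, c, d, e, f}
Tree: (single bag)
With just one bag of size 6, the width is 6 − 1 = 5, so tw(G) ≤ 5. On the other hand G contains the 6-clique {a, b, c, d, e, f}. A clique must lie in a single bag of any decomposition, so no decomposition can have width below 5. Hence tw(G) = 5 exactly.

5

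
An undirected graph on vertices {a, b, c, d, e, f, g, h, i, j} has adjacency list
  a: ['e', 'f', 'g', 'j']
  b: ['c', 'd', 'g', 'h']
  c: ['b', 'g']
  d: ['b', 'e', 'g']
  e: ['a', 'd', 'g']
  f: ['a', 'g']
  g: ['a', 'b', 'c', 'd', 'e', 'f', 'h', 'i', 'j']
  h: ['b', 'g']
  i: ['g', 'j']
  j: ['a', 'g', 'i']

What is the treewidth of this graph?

A width-2 tree decomposition is:
Bags: B1 = {a, f, g}  B2 = {a, g, j}  B3 = {a, e, g}  B4 = {g, i, j}  B5 = {d, e, g}  B6 = {b, d, g}  B7 = {b, c, g}  B8 = {b, g, h}
Tree: B1–B2, B2–B3, B2–B4, B3–B5, B5–B6, B6–B7, B7–B8
The largest bag has 3 vertices, giving width 2; this decomposition certifies tw(G) ≤ 2. On the other hand G contains the 3-clique {a, f, g}. A clique must lie in a single bag of any decomposition, so no decomposition can have width below 2. Combining the bounds, tw(G) = 2.

2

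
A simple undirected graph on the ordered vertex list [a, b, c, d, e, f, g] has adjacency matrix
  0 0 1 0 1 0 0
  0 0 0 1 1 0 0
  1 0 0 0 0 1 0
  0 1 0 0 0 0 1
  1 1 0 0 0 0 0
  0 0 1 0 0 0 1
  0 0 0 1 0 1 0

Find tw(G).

2

A width-2 tree decomposition is:
Bags: B1 = {d, f, g}  B2 = {c, d, f}  B3 = {a, c, d}  B4 = {a, d, e}  B5 = {b, d, e}
Tree: B1–B2, B2–B3, B3–B4, B4–B5
Every bag has size at most 3, so the width is 3 − 1 = 2 and tw(G) ≤ 2. Since d–g–f–c–a–e–b–d is a cycle in G, G is not acyclic. Forests are exactly the graphs of treewidth ≤ 1, so tw(G) ≥ 2. Therefore the treewidth is 2.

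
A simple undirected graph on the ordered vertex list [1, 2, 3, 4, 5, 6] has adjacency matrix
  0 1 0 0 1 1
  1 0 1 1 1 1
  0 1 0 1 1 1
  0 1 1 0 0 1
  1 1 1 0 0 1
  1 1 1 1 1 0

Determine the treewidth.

3

A width-3 tree decomposition is:
Bags: B1 = {1, 2, 5, 6}  B2 = {2, 3, 5, 6}  B3 = {2, 3, 4, 6}
Tree: B1–B2, B2–B3
The largest bag has 4 vertices, giving width 3; this decomposition certifies tw(G) ≤ 3. For the lower bound, the 4 vertices {1, 2, 5, 6} are pairwise adjacent, and any tree decomposition puts a clique entirely inside one bag — forcing width ≥ 3. Hence tw(G) = 3 exactly.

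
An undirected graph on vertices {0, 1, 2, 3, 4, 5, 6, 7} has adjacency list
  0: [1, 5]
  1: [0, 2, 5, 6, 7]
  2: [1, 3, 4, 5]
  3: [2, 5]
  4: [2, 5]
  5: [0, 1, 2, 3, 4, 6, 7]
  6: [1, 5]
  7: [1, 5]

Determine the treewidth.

A width-2 tree decomposition is:
Bags: B1 = {0, 1, 5}  B2 = {1, 5, 6}  B3 = {1, 5, 7}  B4 = {1, 2, 5}  B5 = {2, 3, 5}  B6 = {2, 4, 5}
Tree: B1–B2, B1–B3, B3–B4, B4–B5, B4–B6
Every bag has size at most 3, so the width is 3 − 1 = 2 and tw(G) ≤ 2. For the lower bound, the 3 vertices {0, 1, 5} are pairwise adjacent, and any tree decomposition puts a clique entirely inside one bag — forcing width ≥ 2. The upper and lower bounds meet at 2, so that is the treewidth.

2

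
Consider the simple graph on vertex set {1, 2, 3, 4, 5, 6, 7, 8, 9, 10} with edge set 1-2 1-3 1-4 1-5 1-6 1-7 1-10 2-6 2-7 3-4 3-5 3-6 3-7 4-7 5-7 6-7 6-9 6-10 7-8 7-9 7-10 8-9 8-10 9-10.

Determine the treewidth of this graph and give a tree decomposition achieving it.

The largest bag has 4 vertices, giving width 3; this decomposition certifies tw(G) ≤ 3. For the lower bound, the 4 vertices {7, 8, 9, 10} are pairwise adjacent, and any tree decomposition puts a clique entirely inside one bag — forcing width ≥ 3. Hence tw(G) = 3 exactly.

Treewidth 3.
One optimal decomposition is:
Bags: B1 = {1, 2, 6, 7}  B2 = {1, 3, 6, 7}  B3 = {1, 3, 4, 7}  B4 = {1, 6, 7, 10}  B5 = {6, 7, 9, 10}  B6 = {7, 8, 9, 10}  B7 = {1, 3, 5, 7}
Tree: B1–B2, B2–B3, B1–B4, B4–B5, B5–B6, B2–B7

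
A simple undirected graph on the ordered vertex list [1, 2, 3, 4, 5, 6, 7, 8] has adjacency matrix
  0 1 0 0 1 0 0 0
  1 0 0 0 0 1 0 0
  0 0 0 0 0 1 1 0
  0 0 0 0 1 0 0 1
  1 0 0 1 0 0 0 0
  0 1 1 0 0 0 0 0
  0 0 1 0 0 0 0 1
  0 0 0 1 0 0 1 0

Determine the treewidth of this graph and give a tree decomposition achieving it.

Treewidth 2.
Bags: B1 = {2, 3, 6}  B2 = {2, 3, 7}  B3 = {2, 7, 8}  B4 = {2, 4, 8}  B5 = {2, 4, 5}  B6 = {1, 2, 5}
Tree: B1–B2, B2–B3, B3–B4, B4–B5, B5–B6

The largest bag has 3 vertices, giving width 2; this decomposition certifies tw(G) ≤ 2. For the lower bound, G contains the cycle 2–6–3–7–8–4–5–1–2, so G is not a forest; only forests have treewidth ≤ 1, hence tw(G) ≥ 2. Therefore the treewidth is 2.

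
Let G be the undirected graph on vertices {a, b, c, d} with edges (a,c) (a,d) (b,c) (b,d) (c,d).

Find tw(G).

A width-2 tree decomposition is:
Bags: B1 = {a, c, d}  B2 = {b, c, d}
Tree: B1–B2
Every bag has size at most 3, so the width is 3 − 1 = 2 and tw(G) ≤ 2. On the other hand G contains the 3-clique {a, c, d}. A clique must lie in a single bag of any decomposition, so no decomposition can have width below 2. The upper and lower bounds meet at 2, so that is the treewidth.

2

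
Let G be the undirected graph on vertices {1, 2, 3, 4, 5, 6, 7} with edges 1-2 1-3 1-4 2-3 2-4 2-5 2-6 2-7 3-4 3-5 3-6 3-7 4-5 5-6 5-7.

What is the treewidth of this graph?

3

A width-3 tree decomposition is:
Bags: B1 = {2, 3, 4, 5}  B2 = {2, 3, 5, 7}  B3 = {2, 3, 5, 6}  B4 = {1, 2, 3, 4}
Tree: B1–B2, B1–B3, B1–B4
Each bag holds 4 vertices, so the decomposition has width 3, which upper-bounds the treewidth. On the other hand G contains the 4-clique {1, 2, 3, 4}. A clique must lie in a single bag of any decomposition, so no decomposition can have width below 3. The upper and lower bounds meet at 3, so that is the treewidth.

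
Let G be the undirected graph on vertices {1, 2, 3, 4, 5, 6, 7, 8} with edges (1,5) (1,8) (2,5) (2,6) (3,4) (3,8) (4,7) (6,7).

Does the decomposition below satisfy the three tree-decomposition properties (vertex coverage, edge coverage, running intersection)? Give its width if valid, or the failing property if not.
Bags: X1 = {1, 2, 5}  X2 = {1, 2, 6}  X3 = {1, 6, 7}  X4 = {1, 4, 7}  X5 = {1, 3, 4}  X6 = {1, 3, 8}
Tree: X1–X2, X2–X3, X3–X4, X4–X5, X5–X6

Vertex coverage: the bags together contain {1, 2, 3, 4, 5, 6, 7, 8}, the full vertex set. Edge coverage: each edge of G has both endpoints in at least one bag. Running intersection: for every vertex, the bags containing it form a connected subtree. All three properties hold, so this is a valid tree decomposition of width max|bag| − 1 = 2, and hence tw(G) ≤ 2.

Yes; width 2.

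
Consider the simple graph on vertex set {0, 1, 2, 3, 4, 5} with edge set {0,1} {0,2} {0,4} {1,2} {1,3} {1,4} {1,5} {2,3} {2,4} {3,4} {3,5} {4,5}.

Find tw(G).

3

A width-3 tree decomposition is:
Bags: B1 = {1, 2, 3, 4}  B2 = {0, 1, 2, 4}  B3 = {1, 3, 4, 5}
Tree: B1–B2, B1–B3
Every bag has size at most 4, so the width is 4 − 1 = 3 and tw(G) ≤ 3. Conversely, {0, 1, 2, 4} is a clique of size 4, and the vertices of any clique must share a bag in every tree decomposition; so some bag has ≥ 4 vertices and tw(G) ≥ 3. The upper and lower bounds meet at 3, so that is the treewidth.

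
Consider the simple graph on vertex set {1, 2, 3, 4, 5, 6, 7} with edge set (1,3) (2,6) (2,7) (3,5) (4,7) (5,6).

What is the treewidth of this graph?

1

A width-1 tree decomposition is:
Bags: B1 = {1, 3}  B2 = {3, 5}  B3 = {5, 6}  B4 = {2, 6}  B5 = {2, 7}  B6 = {4, 7}
Tree: B1–B2, B2–B3, B3–B4, B4–B5, B5–B6
Each bag holds 2 vertices, so the decomposition has width 1, which upper-bounds the treewidth. Since G has at least one edge (e.g. 1–3), it is not an edgeless graph, so tw(G) ≥ 1. Combining the bounds, tw(G) = 1.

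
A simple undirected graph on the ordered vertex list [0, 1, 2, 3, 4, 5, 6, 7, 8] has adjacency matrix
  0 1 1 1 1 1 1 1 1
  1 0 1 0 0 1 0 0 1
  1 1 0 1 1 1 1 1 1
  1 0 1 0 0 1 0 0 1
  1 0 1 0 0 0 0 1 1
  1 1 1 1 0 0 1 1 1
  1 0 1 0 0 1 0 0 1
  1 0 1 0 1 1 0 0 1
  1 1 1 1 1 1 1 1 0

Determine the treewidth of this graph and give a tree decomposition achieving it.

Every bag has size at most 5, so the width is 5 − 1 = 4 and tw(G) ≤ 4. Conversely, {0, 2, 4, 7, 8} is a clique of size 5, and the vertices of any clique must share a bag in every tree decomposition; so some bag has ≥ 5 vertices and tw(G) ≥ 4. Therefore the treewidth is 4.

Treewidth 4.
Bags: B1 = {0, 2, 4, 7, 8}  B2 = {0, 2, 5, 7, 8}  B3 = {0, 2, 3, 5, 8}  B4 = {0, 2, 5, 6, 8}  B5 = {0, 1, 2, 5, 8}
Tree: B1–B2, B2–B3, B2–B4, B3–B5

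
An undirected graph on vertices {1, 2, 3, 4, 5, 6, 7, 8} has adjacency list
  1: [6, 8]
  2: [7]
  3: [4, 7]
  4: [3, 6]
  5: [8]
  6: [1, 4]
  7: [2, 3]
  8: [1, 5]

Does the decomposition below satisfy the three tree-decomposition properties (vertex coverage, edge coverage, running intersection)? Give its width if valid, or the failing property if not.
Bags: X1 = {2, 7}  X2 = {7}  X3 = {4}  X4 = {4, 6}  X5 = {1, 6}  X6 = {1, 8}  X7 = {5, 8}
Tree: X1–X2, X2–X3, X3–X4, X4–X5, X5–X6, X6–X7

No — vertex 3 appears in no bag.

A tree decomposition must satisfy three properties: every vertex lies in some bag; for every edge, both endpoints lie together in some bag; and for every vertex, the bags containing it form a connected subtree. Here vertex 3 appears in no bag, so the decomposition is invalid.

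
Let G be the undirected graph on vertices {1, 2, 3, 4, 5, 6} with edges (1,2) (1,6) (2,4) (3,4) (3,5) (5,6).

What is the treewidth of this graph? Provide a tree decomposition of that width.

Each bag holds 3 vertices, so the decomposition has width 2, which upper-bounds the treewidth. For the lower bound, G contains the cycle 6–5–3–4–2–1–6, so G is not a forest; only forests have treewidth ≤ 1, hence tw(G) ≥ 2. Combining the bounds, tw(G) = 2.

Treewidth 2.
One optimal decomposition is:
Bags: B1 = {3, 5, 6}  B2 = {3, 4, 6}  B3 = {2, 4, 6}  B4 = {1, 2, 6}
Tree: B1–B2, B2–B3, B3–B4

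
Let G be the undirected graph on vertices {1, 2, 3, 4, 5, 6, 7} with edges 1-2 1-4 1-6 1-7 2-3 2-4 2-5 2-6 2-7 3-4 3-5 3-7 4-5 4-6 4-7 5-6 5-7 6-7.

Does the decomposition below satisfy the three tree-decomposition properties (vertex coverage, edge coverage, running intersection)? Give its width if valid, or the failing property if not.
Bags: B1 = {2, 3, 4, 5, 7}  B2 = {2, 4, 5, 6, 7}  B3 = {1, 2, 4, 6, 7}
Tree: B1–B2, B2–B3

Every vertex of G appears in some bag (union = {1, 2, 3, 4, 5, 6, 7}); every edge is covered by a bag; and for each vertex v the set of bags containing v is connected in the bag tree. The decomposition is therefore valid. The largest bag has 5 vertices, so the width is 4.

Yes; width 4.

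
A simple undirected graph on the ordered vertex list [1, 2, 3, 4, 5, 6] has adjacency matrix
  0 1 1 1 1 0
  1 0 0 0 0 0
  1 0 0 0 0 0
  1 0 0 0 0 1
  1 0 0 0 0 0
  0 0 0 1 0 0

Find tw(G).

1

A width-1 tree decomposition is:
Bags: B1 = {1, 4}  B2 = {4, 6}  B3 = {1, 2}  B4 = {1, 5}  B5 = {1, 3}
Tree: B1–B2, B1–B3, B3–B4, B3–B5
The largest bag has 2 vertices, giving width 1; this decomposition certifies tw(G) ≤ 1. G has an edge, so its treewidth is at least 1. Therefore the treewidth is 1.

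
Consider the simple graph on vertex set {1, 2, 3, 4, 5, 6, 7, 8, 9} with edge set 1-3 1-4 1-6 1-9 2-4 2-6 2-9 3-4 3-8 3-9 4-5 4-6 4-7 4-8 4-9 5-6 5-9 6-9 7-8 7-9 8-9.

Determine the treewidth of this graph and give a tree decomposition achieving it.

Treewidth 3.
Bags: B1 = {4, 7, 8, 9}  B2 = {3, 4, 8, 9}  B3 = {1, 3, 4, 9}  B4 = {1, 4, 6, 9}  B5 = {4, 5, 6, 9}  B6 = {2, 4, 6, 9}
Tree: B1–B2, B2–B3, B3–B4, B4–B5, B4–B6

The largest bag has 4 vertices, giving width 3; this decomposition certifies tw(G) ≤ 3. Conversely, {3, 4, 8, 9} is a clique of size 4, and the vertices of any clique must share a bag in every tree decomposition; so some bag has ≥ 4 vertices and tw(G) ≥ 3. Therefore the treewidth is 3.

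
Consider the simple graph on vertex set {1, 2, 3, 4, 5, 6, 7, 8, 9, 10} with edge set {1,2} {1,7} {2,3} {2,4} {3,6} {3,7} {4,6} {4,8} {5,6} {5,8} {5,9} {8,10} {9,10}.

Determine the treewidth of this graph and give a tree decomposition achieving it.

Treewidth 2.
One such decomposition:
Bags: B1 = {1, 2, 7}  B2 = {2, 3, 7}  B3 = {2, 3, 4}  B4 = {3, 4, 6}  B5 = {4, 6, 8}  B6 = {5, 6, 8}  B7 = {5, 8, 10}  B8 = {5, 9, 10}
Tree: B1–B2, B2–B3, B3–B4, B4–B5, B5–B6, B6–B7, B7–B8

The largest bag has 3 vertices, giving width 2; this decomposition certifies tw(G) ≤ 2. The edges 1–7–3–2–1 form a cycle, so G is not a tree and its treewidth is at least 2. The upper and lower bounds meet at 2, so that is the treewidth.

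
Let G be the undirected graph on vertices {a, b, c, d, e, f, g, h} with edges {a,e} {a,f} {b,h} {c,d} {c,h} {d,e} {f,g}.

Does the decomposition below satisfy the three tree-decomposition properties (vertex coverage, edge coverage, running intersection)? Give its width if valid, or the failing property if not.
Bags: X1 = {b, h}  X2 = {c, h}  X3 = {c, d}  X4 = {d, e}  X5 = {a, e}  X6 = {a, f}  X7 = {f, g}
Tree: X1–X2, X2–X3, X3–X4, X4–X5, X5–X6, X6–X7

Yes; width 1.

Every vertex of G appears in some bag (union = {a, b, c, d, e, f, g, h}); every edge is covered by a bag; and for each vertex v the set of bags containing v is connected in the bag tree. The decomposition is therefore valid. The largest bag has 2 vertices, so the width is 1.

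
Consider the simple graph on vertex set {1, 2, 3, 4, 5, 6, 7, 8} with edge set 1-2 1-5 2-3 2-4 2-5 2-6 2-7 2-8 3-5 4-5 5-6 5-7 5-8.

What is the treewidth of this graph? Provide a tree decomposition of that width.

Treewidth 2.
Bags: B1 = {2, 5, 8}  B2 = {2, 4, 5}  B3 = {2, 5, 6}  B4 = {2, 5, 7}  B5 = {2, 3, 5}  B6 = {1, 2, 5}
Tree: B1–B2, B2–B3, B2–B4, B2–B5, B1–B6

Each bag holds 3 vertices, so the decomposition has width 2, which upper-bounds the treewidth. For the lower bound, the 3 vertices {1, 2, 5} are pairwise adjacent, and any tree decomposition puts a clique entirely inside one bag — forcing width ≥ 2. Hence tw(G) = 2 exactly.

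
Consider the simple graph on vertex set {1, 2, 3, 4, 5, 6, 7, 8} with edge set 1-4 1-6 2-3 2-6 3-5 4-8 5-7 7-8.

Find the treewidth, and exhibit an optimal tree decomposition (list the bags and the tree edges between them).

Every bag has size at most 3, so the width is 3 − 1 = 2 and tw(G) ≤ 2. For the lower bound, G contains the cycle 2–6–1–4–8–7–5–3–2, so G is not a forest; only forests have treewidth ≤ 1, hence tw(G) ≥ 2. Combining the bounds, tw(G) = 2.

Treewidth 2.
Bags: B1 = {1, 2, 6}  B2 = {1, 2, 4}  B3 = {2, 4, 8}  B4 = {2, 7, 8}  B5 = {2, 5, 7}  B6 = {2, 3, 5}
Tree: B1–B2, B2–B3, B3–B4, B4–B5, B5–B6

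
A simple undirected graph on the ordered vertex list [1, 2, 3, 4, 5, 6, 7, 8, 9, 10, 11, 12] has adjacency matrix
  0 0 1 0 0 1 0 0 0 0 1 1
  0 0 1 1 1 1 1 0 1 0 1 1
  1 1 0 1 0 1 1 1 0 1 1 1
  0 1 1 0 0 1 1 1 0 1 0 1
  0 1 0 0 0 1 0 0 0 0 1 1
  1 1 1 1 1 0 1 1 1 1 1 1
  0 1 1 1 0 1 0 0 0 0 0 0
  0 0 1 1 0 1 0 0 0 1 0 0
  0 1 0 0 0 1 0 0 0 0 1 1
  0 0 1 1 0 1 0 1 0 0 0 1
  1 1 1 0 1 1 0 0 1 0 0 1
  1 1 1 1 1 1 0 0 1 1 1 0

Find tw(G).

4

A width-4 tree decomposition is:
Bags: B1 = {3, 4, 6, 10, 12}  B2 = {2, 3, 4, 6, 12}  B3 = {2, 3, 4, 6, 7}  B4 = {2, 3, 6, 11, 12}  B5 = {1, 3, 6, 11, 12}  B6 = {2, 6, 9, 11, 12}  B7 = {3, 4, 6, 8, 10}  B8 = {2, 5, 6, 11, 12}
Tree: B1–B2, B2–B3, B2–B4, B4–B5, B4–B6, B1–B7, B4–B8
Each bag holds 5 vertices, so the decomposition has width 4, which upper-bounds the treewidth. Conversely, {2, 6, 9, 11, 12} is a clique of size 5, and the vertices of any clique must share a bag in every tree decomposition; so some bag has ≥ 5 vertices and tw(G) ≥ 4. The upper and lower bounds meet at 4, so that is the treewidth.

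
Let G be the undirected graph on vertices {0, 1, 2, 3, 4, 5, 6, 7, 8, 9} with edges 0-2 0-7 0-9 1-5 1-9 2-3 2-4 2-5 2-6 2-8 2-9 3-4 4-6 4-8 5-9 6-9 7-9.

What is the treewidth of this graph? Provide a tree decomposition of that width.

Every bag has size at most 3, so the width is 3 − 1 = 2 and tw(G) ≤ 2. On the other hand G contains the 3-clique {1, 5, 9}. A clique must lie in a single bag of any decomposition, so no decomposition can have width below 2. Therefore the treewidth is 2.

Treewidth 2.
Bags: B1 = {2, 6, 9}  B2 = {2, 4, 6}  B3 = {2, 4, 8}  B4 = {2, 3, 4}  B5 = {0, 2, 9}  B6 = {2, 5, 9}  B7 = {0, 7, 9}  B8 = {1, 5, 9}
Tree: B1–B2, B2–B3, B3–B4, B1–B5, B1–B6, B5–B7, B6–B8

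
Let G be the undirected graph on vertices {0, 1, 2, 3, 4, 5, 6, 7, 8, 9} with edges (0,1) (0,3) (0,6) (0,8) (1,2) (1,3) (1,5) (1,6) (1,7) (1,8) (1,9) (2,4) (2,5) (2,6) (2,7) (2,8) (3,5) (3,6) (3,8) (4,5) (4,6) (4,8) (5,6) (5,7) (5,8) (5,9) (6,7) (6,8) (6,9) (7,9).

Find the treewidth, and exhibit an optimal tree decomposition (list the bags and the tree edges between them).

Each bag holds 5 vertices, so the decomposition has width 4, which upper-bounds the treewidth. Conversely, {0, 1, 3, 6, 8} is a clique of size 5, and the vertices of any clique must share a bag in every tree decomposition; so some bag has ≥ 5 vertices and tw(G) ≥ 4. Therefore the treewidth is 4.

Treewidth 4.
Bags: B1 = {1, 2, 5, 6, 8}  B2 = {1, 2, 5, 6, 7}  B3 = {1, 3, 5, 6, 8}  B4 = {1, 5, 6, 7, 9}  B5 = {0, 1, 3, 6, 8}  B6 = {2, 4, 5, 6, 8}
Tree: B1–B2, B1–B3, B2–B4, B3–B5, B1–B6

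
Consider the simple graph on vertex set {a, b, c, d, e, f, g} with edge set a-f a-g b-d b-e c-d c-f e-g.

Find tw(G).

A width-2 tree decomposition is:
Bags: B1 = {a, e, g}  B2 = {a, e, f}  B3 = {c, e, f}  B4 = {c, d, e}  B5 = {b, d, e}
Tree: B1–B2, B2–B3, B3–B4, B4–B5
Every bag has size at most 3, so the width is 3 − 1 = 2 and tw(G) ≤ 2. For the lower bound, G contains the cycle e–g–a–f–c–d–b–e, so G is not a forest; only forests have treewidth ≤ 1, hence tw(G) ≥ 2. The upper and lower bounds meet at 2, so that is the treewidth.

2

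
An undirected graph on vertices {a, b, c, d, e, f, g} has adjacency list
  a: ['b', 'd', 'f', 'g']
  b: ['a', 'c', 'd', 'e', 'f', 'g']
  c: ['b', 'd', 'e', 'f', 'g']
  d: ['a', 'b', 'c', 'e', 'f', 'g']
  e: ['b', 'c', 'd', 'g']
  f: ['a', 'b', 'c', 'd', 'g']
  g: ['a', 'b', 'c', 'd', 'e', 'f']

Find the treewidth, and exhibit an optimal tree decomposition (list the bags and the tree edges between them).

Each bag holds 5 vertices, so the decomposition has width 4, which upper-bounds the treewidth. Conversely, {b, c, d, e, g} is a clique of size 5, and the vertices of any clique must share a bag in every tree decomposition; so some bag has ≥ 5 vertices and tw(G) ≥ 4. Hence tw(G) = 4 exactly.

Treewidth 4.
One such decomposition:
Bags: B1 = {b, c, d, f, g}  B2 = {a, b, d, f, g}  B3 = {b, c, d, e, g}
Tree: B1–B2, B1–B3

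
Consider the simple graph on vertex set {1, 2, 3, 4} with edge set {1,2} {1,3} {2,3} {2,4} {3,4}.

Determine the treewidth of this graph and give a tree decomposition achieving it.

Every bag has size at most 3, so the width is 3 − 1 = 2 and tw(G) ≤ 2. Conversely, {1, 2, 3} is a clique of size 3, and the vertices of any clique must share a bag in every tree decomposition; so some bag has ≥ 3 vertices and tw(G) ≥ 2. Hence tw(G) = 2 exactly.

Treewidth 2.
Bags: B1 = {2, 3, 4}  B2 = {1, 2, 3}
Tree: B1–B2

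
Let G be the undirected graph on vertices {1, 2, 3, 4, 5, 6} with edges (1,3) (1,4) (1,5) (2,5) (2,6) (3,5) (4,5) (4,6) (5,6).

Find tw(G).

2

A width-2 tree decomposition is:
Bags: B1 = {1, 4, 5}  B2 = {4, 5, 6}  B3 = {2, 5, 6}  B4 = {1, 3, 5}
Tree: B1–B2, B2–B3, B1–B4
Every bag has size at most 3, so the width is 3 − 1 = 2 and tw(G) ≤ 2. On the other hand G contains the 3-clique {1, 3, 5}. A clique must lie in a single bag of any decomposition, so no decomposition can have width below 2. The upper and lower bounds meet at 2, so that is the treewidth.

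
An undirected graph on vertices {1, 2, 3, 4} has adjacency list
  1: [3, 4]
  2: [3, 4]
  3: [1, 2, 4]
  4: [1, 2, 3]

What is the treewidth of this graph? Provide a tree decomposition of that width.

Treewidth 2.
One such decomposition:
Bags: B1 = {1, 3, 4}  B2 = {2, 3, 4}
Tree: B1–B2

The largest bag has 3 vertices, giving width 2; this decomposition certifies tw(G) ≤ 2. For the lower bound, the 3 vertices {1, 3, 4} are pairwise adjacent, and any tree decomposition puts a clique entirely inside one bag — forcing width ≥ 2. The upper and lower bounds meet at 2, so that is the treewidth.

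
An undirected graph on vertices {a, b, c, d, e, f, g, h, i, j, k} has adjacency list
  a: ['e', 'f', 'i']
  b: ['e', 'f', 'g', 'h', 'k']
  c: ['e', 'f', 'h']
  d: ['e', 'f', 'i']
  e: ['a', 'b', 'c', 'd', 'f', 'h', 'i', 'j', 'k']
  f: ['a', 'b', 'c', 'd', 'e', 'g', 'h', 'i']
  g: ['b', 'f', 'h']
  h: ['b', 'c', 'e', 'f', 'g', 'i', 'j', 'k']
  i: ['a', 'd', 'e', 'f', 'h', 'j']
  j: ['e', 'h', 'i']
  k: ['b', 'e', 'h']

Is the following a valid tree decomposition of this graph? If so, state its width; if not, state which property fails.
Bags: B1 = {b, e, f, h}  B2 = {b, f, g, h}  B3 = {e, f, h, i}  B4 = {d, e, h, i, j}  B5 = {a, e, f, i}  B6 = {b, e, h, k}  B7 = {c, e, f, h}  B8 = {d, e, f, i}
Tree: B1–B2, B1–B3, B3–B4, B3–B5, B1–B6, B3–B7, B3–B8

No — bags containing vertex d are not connected in the tree.

A tree decomposition must satisfy three properties: every vertex lies in some bag; for every edge, both endpoints lie together in some bag; and for every vertex, the bags containing it form a connected subtree. Here bags containing vertex d are not connected in the tree, so the decomposition is invalid.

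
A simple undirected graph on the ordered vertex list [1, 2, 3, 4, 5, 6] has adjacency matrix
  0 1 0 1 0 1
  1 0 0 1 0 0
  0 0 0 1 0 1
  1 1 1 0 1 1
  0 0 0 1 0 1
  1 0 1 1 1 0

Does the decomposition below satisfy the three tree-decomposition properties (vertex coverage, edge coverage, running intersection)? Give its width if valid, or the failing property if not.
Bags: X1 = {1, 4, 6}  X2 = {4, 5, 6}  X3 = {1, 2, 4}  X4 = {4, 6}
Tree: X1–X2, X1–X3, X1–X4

A tree decomposition must satisfy three properties: every vertex lies in some bag; for every edge, both endpoints lie together in some bag; and for every vertex, the bags containing it form a connected subtree. Here vertex 3 appears in no bag, so the decomposition is invalid.

No — vertex 3 appears in no bag.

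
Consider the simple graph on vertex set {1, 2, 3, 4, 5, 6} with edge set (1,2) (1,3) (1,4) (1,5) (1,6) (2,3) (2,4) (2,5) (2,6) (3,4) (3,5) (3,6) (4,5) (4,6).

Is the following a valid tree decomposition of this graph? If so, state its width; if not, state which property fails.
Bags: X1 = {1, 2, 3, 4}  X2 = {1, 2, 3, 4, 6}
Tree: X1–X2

A tree decomposition must satisfy three properties: every vertex lies in some bag; for every edge, both endpoints lie together in some bag; and for every vertex, the bags containing it form a connected subtree. Here vertex 5 appears in no bag, so the decomposition is invalid.

No — vertex 5 appears in no bag.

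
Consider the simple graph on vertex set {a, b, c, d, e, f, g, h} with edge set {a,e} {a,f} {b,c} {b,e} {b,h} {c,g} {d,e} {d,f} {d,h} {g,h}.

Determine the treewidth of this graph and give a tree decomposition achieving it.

Treewidth 2.
One such decomposition:
Bags: B1 = {b, c, g}  B2 = {b, g, h}  B3 = {b, e, h}  B4 = {d, e, h}  B5 = {a, d, e}  B6 = {a, d, f}
Tree: B1–B2, B2–B3, B3–B4, B4–B5, B5–B6

The largest bag has 3 vertices, giving width 2; this decomposition certifies tw(G) ≤ 2. For the lower bound, G contains the cycle c–g–h–b–c, so G is not a forest; only forests have treewidth ≤ 1, hence tw(G) ≥ 2. Hence tw(G) = 2 exactly.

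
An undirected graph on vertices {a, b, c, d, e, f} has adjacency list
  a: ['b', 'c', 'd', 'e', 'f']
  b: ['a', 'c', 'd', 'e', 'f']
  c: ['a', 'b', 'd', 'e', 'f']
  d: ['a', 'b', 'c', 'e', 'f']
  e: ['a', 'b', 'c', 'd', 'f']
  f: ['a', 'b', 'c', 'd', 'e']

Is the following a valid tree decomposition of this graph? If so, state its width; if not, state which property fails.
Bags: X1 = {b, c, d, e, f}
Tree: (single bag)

No — vertex a appears in no bag.

A tree decomposition must satisfy three properties: every vertex lies in some bag; for every edge, both endpoints lie together in some bag; and for every vertex, the bags containing it form a connected subtree. Here vertex a appears in no bag, so the decomposition is invalid.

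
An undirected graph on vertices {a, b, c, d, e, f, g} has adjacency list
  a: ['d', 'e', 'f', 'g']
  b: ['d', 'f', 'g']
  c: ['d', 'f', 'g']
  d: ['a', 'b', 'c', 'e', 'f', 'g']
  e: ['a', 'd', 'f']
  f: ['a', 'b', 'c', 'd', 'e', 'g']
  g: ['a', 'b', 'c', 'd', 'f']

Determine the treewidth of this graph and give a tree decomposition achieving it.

Treewidth 3.
Bags: B1 = {a, d, f, g}  B2 = {c, d, f, g}  B3 = {a, d, e, f}  B4 = {b, d, f, g}
Tree: B1–B2, B1–B3, B1–B4

The largest bag has 4 vertices, giving width 3; this decomposition certifies tw(G) ≤ 3. On the other hand G contains the 4-clique {c, d, f, g}. A clique must lie in a single bag of any decomposition, so no decomposition can have width below 3. Hence tw(G) = 3 exactly.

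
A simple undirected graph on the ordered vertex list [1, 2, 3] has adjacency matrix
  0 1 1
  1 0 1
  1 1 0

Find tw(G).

A width-2 tree decomposition is:
Bags: B1 = {1, 2, 3}
Tree: (single bag)
A single bag containing all 3 vertices is trivially a valid decomposition of width 2. On the other hand G contains the 3-clique {1, 2, 3}. A clique must lie in a single bag of any decomposition, so no decomposition can have width below 2. The upper and lower bounds meet at 2, so that is the treewidth.

2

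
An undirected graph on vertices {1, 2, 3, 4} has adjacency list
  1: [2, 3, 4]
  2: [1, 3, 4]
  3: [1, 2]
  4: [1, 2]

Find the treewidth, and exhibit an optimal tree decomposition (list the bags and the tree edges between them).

Every bag has size at most 3, so the width is 3 − 1 = 2 and tw(G) ≤ 2. For the lower bound, the 3 vertices {1, 2, 3} are pairwise adjacent, and any tree decomposition puts a clique entirely inside one bag — forcing width ≥ 2. The upper and lower bounds meet at 2, so that is the treewidth.

Treewidth 2.
Bags: B1 = {1, 2, 3}  B2 = {1, 2, 4}
Tree: B1–B2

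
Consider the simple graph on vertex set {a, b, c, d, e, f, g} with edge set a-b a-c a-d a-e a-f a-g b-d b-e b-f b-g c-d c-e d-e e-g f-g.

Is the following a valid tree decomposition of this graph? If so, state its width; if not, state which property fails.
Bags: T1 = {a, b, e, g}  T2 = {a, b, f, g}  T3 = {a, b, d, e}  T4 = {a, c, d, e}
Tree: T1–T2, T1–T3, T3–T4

Yes; width 3.

Vertex coverage: the bags together contain {a, b, c, d, e, f, g}, the full vertex set. Edge coverage: each edge of G has both endpoints in at least one bag. Running intersection: for every vertex, the bags containing it form a connected subtree. All three properties hold, so this is a valid tree decomposition of width max|bag| − 1 = 3, and hence tw(G) ≤ 3.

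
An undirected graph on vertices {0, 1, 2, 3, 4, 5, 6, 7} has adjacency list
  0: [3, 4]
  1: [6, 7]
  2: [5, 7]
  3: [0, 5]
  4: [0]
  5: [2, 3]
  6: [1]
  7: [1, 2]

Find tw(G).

A width-1 tree decomposition is:
Bags: B1 = {0, 4}  B2 = {0, 3}  B3 = {3, 5}  B4 = {2, 5}  B5 = {2, 7}  B6 = {1, 7}  B7 = {1, 6}
Tree: B1–B2, B2–B3, B3–B4, B4–B5, B5–B6, B6–B7
Every bag has size at most 2, so the width is 2 − 1 = 1 and tw(G) ≤ 1. Any graph with an edge has treewidth ≥ 1, and G has the edge 4–0. Combining the bounds, tw(G) = 1.

1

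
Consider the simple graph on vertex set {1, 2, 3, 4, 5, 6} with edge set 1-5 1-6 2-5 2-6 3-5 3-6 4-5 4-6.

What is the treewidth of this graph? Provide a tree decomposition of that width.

Treewidth 2.
One such decomposition:
Bags: B1 = {3, 5, 6}  B2 = {2, 5, 6}  B3 = {1, 5, 6}  B4 = {4, 5, 6}
Tree: B1–B2, B2–B3, B3–B4

Every bag has size at most 3, so the width is 3 − 1 = 2 and tw(G) ≤ 2. Since 5–3–6–2–5 is a cycle in G, G is not acyclic. Forests are exactly the graphs of treewidth ≤ 1, so tw(G) ≥ 2. Hence tw(G) = 2 exactly.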